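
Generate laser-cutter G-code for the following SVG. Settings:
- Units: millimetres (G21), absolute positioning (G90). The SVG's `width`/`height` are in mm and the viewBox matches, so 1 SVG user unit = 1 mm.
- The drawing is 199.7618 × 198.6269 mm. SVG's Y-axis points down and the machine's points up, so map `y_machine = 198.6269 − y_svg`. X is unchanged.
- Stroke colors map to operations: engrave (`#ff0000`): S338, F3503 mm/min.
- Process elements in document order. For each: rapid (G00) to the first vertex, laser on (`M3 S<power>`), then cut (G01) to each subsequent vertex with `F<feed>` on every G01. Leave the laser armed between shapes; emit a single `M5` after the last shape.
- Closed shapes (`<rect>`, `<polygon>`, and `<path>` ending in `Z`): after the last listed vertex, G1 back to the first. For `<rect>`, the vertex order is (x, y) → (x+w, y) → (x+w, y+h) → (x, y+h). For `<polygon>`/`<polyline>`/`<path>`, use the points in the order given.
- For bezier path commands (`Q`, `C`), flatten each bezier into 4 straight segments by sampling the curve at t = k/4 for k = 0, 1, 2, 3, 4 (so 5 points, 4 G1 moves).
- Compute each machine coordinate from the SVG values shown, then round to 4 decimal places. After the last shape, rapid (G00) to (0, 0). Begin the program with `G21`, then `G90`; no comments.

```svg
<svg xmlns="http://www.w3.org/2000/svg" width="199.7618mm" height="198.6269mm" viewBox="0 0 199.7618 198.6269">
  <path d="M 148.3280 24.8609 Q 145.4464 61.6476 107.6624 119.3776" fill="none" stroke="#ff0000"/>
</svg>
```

G21
G90
G00 X148.3280 Y173.7660
M3 S338
G01 X144.7058 Y154.0637 F3503
G01 X136.7208 Y131.7435 F3503
G01 X124.3730 Y106.8053 F3503
G01 X107.6624 Y79.2493 F3503
M5
G00 X0.0000 Y0.0000

Since the viewBox matches the mm dimensions, user units are millimetres directly. The only transform is the Y-flip y_m = 198.6269 − y_svg.

Shape 1 is a quadratic bezier drawn with `<path>`. Its stroke #ff0000 means engrave at S338, F3503. After flipping Y the toolpath is (148.3280,173.7660) → (144.7058,154.0637) → (136.7208,131.7435) → (124.3730,106.8053) → (107.6624,79.2493).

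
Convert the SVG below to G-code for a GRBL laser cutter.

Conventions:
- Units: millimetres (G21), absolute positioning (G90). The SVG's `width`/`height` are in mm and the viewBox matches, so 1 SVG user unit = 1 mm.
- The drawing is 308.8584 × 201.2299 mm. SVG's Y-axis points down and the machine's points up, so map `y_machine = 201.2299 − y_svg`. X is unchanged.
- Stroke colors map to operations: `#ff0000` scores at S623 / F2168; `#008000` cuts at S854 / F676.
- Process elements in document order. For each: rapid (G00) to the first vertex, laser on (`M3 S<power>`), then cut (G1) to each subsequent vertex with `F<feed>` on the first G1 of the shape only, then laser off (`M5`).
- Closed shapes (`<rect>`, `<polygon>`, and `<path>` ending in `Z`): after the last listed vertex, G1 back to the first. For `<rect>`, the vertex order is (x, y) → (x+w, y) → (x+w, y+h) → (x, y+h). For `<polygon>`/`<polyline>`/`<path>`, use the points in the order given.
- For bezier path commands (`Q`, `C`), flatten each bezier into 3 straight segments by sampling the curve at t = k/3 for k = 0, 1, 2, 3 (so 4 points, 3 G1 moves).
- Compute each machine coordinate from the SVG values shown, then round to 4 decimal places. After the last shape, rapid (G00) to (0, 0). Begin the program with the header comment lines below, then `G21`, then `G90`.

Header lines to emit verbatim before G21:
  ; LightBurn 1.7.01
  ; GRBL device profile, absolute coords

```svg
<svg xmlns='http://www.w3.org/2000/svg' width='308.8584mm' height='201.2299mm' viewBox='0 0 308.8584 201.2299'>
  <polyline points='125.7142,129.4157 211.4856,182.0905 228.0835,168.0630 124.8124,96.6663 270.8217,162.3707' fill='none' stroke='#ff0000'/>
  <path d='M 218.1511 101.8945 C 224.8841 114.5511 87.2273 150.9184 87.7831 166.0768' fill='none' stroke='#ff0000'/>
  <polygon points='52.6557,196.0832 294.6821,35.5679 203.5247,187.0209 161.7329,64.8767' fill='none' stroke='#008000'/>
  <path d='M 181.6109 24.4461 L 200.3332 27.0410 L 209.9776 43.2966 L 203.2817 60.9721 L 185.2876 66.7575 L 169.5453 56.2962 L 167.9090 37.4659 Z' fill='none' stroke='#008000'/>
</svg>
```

; LightBurn 1.7.01
; GRBL device profile, absolute coords
G21
G90
G00 X125.7142 Y71.8142
M3 S623
G1 X211.4856 Y19.1394 F2168
G1 X228.0835 Y33.1669
G1 X124.8124 Y104.5636
G1 X270.8217 Y38.8592
M5
G00 X218.1511 Y99.3354
M3 S623
G1 X187.2209 Y80.4389 F2168
G1 X122.8314 Y55.7174
G1 X87.7831 Y35.1531
M5
G00 X52.6557 Y5.1467
M3 S854
G1 X294.6821 Y165.6620 F676
G1 X203.5247 Y14.2090
G1 X161.7329 Y136.3532
G1 X52.6557 Y5.1467
M5
G00 X181.6109 Y176.7838
M3 S854
G1 X200.3332 Y174.1889 F676
G1 X209.9776 Y157.9333
G1 X203.2817 Y140.2578
G1 X185.2876 Y134.4724
G1 X169.5453 Y144.9337
G1 X167.9090 Y163.7640
G1 X181.6109 Y176.7838
M5
G00 X0.0000 Y0.0000

Since the viewBox matches the mm dimensions, user units are millimetres directly. The only transform is the Y-flip y_m = 201.2299 − y_svg.

Shape 1 is a open polyline drawn with `<polyline>`. Its stroke #ff0000 means score at S623, F2168. After flipping Y the toolpath is (125.7142,71.8142) → (211.4856,19.1394) → (228.0835,33.1669) → (124.8124,104.5636) → (270.8217,38.8592).

Shape 2 is a cubic bezier drawn with `<path>`. Its stroke #ff0000 means score at S623, F2168. After flipping Y the toolpath is (218.1511,99.3354) → (187.2209,80.4389) → (122.8314,55.7174) → (87.7831,35.1531).

Shape 3 is a closed polygon drawn with `<polygon>`. Its stroke #008000 means cut at S854, F676. After flipping Y the toolpath is (52.6557,5.1467) → (294.6821,165.6620) → (203.5247,14.2090) → (161.7329,136.3532) → (52.6557,5.1467), returning to the start.

Shape 4 is a regular polygon drawn with `<path>`. Its stroke #008000 means cut at S854, F676. After flipping Y the toolpath is (181.6109,176.7838) → (200.3332,174.1889) → (209.9776,157.9333) → (203.2817,140.2578) → (185.2876,134.4724) → (169.5453,144.9337) → (167.9090,163.7640) → (181.6109,176.7838), returning to the start.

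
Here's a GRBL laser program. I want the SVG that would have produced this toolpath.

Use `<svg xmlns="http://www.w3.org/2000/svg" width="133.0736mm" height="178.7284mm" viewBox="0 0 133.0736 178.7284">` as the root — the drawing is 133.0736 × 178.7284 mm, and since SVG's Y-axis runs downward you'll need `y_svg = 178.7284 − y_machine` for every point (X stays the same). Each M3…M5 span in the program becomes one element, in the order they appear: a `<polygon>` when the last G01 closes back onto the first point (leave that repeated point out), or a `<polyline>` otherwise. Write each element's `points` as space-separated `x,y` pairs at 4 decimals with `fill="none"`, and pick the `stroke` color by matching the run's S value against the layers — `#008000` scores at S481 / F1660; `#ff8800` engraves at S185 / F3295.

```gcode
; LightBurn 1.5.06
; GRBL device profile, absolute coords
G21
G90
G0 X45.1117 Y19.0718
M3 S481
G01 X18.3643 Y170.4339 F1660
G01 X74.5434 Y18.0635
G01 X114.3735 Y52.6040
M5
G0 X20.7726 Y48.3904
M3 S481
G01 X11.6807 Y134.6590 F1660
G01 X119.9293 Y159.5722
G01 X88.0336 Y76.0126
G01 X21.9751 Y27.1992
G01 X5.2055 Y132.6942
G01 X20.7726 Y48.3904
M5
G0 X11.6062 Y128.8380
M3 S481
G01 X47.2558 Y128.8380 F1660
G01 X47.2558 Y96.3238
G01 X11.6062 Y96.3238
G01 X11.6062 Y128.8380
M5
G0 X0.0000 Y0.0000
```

<svg xmlns="http://www.w3.org/2000/svg" width="133.0736mm" height="178.7284mm" viewBox="0 0 133.0736 178.7284">
  <polyline points="45.1117,159.6566 18.3643,8.2945 74.5434,160.6649 114.3735,126.1244" fill="none" stroke="#008000"/>
  <polygon points="20.7726,130.3380 11.6807,44.0694 119.9293,19.1562 88.0336,102.7158 21.9751,151.5292 5.2055,46.0342" fill="none" stroke="#008000"/>
  <polygon points="11.6062,49.8904 47.2558,49.8904 47.2558,82.4046 11.6062,82.4046" fill="none" stroke="#008000"/>
</svg>

Each laser-on run becomes one SVG element. Flip Y back into SVG space with y_svg = 178.7284 − y_machine. Every run uses S481, so all elements get stroke `#008000` (score).

Run 1: The run is open, so emit a `<polyline>` with points (Y-flipped): 45.1117,159.6566 18.3643,8.2945 74.5434,160.6649 114.3735,126.1244.

Run 2: The run returns to its start, so emit a `<polygon>` with points (Y-flipped): 20.7726,130.3380 11.6807,44.0694 119.9293,19.1562 88.0336,102.7158 21.9751,151.5292 5.2055,46.0342.

Run 3: The run returns to its start, so emit a `<polygon>` with points (Y-flipped): 11.6062,49.8904 47.2558,49.8904 47.2558,82.4046 11.6062,82.4046.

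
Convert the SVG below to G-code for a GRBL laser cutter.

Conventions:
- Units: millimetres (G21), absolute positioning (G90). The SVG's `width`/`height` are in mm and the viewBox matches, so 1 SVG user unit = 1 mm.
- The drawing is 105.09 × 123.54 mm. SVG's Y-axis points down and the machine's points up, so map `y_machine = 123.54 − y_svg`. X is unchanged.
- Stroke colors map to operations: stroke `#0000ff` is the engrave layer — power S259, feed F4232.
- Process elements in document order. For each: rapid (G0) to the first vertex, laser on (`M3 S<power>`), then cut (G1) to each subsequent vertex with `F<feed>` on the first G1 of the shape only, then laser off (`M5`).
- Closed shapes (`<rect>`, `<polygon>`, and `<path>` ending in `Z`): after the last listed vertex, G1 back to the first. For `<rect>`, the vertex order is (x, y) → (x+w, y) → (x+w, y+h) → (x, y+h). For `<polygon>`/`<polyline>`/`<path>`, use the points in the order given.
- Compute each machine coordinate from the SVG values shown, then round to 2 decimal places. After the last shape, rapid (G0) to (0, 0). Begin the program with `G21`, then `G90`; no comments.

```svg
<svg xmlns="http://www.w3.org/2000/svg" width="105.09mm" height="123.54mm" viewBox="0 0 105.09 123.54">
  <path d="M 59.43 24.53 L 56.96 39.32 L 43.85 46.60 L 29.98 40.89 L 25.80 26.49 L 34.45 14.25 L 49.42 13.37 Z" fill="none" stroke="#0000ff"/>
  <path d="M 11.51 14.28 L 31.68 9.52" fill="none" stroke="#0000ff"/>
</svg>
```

G21
G90
G0 X59.43 Y99.01
M3 S259
G1 X56.96 Y84.22 F4232
G1 X43.85 Y76.94
G1 X29.98 Y82.65
G1 X25.80 Y97.05
G1 X34.45 Y109.29
G1 X49.42 Y110.17
G1 X59.43 Y99.01
M5
G0 X11.51 Y109.26
M3 S259
G1 X31.68 Y114.02 F4232
M5
G0 X0.00 Y0.00

1 u = 1 mm; y_m = 123.54 − y.

[1] `<path>` regular polygon, #0000ff→engrave S259 F4232: (59.43,99.01) → (56.96,84.22) → (43.85,76.94) → (29.98,82.65) → (25.80,97.05) → (34.45,109.29) → (49.42,110.17) → (59.43,99.01) (closed)

[2] `<path>` line segment, #0000ff→engrave S259 F4232: (11.51,109.26) → (31.68,114.02)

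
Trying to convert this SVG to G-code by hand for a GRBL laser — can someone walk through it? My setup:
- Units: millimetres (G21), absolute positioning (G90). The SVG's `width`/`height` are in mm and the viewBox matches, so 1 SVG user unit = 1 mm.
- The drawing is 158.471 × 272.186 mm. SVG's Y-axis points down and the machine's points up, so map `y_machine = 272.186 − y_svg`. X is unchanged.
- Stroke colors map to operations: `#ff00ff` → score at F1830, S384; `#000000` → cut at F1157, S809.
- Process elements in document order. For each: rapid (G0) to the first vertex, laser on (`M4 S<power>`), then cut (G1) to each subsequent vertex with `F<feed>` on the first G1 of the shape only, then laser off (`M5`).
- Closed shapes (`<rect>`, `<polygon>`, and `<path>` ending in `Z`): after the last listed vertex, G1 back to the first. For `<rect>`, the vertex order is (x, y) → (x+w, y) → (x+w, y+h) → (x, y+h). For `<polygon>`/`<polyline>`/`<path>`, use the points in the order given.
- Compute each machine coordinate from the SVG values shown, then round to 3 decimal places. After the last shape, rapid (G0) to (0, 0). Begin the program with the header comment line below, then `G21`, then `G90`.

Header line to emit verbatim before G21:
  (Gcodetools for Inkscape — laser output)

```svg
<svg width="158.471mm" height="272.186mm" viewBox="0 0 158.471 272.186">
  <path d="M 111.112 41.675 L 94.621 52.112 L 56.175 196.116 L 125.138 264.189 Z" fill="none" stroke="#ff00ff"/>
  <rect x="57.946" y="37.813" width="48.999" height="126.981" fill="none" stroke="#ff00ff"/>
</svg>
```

Since the viewBox matches the mm dimensions, user units are millimetres directly. The only transform is the Y-flip y_m = 272.186 − y_svg.

Shape 1 is a closed polygon drawn with `<path>`. Its stroke #ff00ff means score at S384, F1830. After flipping Y the toolpath is (111.112,230.511) → (94.621,220.074) → (56.175,76.070) → (125.138,7.997) → (111.112,230.511), returning to the start.

Shape 2 is a rectangle drawn with `<rect>`. Its stroke #ff00ff means score at S384, F1830. After flipping Y the toolpath is (57.946,234.373) → (106.945,234.373) → (106.945,107.392) → (57.946,107.392) → (57.946,234.373), returning to the start.

(Gcodetools for Inkscape — laser output)
G21
G90
G0 X111.112 Y230.511
M4 S384
G1 X94.621 Y220.074 F1830
G1 X56.175 Y76.070
G1 X125.138 Y7.997
G1 X111.112 Y230.511
M5
G0 X57.946 Y234.373
M4 S384
G1 X106.945 Y234.373 F1830
G1 X106.945 Y107.392
G1 X57.946 Y107.392
G1 X57.946 Y234.373
M5
G0 X0.000 Y0.000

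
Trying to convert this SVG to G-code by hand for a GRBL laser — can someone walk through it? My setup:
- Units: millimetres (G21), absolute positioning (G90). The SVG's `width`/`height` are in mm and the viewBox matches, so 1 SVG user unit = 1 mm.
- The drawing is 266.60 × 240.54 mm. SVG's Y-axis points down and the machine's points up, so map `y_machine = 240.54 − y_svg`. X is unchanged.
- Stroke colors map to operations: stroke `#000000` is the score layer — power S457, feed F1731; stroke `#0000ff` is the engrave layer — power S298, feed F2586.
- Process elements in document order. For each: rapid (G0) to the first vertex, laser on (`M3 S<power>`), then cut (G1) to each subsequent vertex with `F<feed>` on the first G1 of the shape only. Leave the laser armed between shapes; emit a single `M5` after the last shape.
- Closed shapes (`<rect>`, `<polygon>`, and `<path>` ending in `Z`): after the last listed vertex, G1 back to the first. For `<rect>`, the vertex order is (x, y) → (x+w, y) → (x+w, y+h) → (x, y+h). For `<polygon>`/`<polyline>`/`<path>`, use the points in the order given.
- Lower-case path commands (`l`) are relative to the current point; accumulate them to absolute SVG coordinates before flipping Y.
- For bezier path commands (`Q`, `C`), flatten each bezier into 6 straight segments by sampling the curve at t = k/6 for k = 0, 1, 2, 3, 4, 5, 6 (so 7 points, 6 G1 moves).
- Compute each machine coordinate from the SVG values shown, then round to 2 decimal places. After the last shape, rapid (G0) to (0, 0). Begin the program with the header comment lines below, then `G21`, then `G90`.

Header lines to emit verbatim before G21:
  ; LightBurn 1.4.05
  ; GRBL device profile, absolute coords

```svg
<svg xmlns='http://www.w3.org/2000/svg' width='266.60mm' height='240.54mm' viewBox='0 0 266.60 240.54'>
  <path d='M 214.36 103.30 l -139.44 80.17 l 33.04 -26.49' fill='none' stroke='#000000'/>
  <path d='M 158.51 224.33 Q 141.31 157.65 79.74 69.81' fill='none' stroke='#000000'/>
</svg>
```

Since the viewBox matches the mm dimensions, user units are millimetres directly. The only transform is the Y-flip y_m = 240.54 − y_svg.

Shape 1 is a open polyline drawn with `<path>`. Its stroke #000000 means score at S457, F1731. After flipping Y the toolpath is (214.36,137.24) → (74.92,57.07) → (107.96,83.56).

Shape 2 is a quadratic bezier drawn with `<path>`. Its stroke #000000 means score at S457, F1731. After flipping Y the toolpath is (158.51,16.21) → (151.54,39.02) → (142.11,63.01) → (130.22,88.18) → (115.86,114.52) → (99.03,142.04) → (79.74,170.73).

; LightBurn 1.4.05
; GRBL device profile, absolute coords
G21
G90
G0 X214.36 Y137.24
M3 S457
G1 X74.92 Y57.07 F1731
G1 X107.96 Y83.56
G0 X158.51 Y16.21
M3 S457
G1 X151.54 Y39.02 F1731
G1 X142.11 Y63.01
G1 X130.22 Y88.18
G1 X115.86 Y114.52
G1 X99.03 Y142.04
G1 X79.74 Y170.73
M5
G0 X0.00 Y0.00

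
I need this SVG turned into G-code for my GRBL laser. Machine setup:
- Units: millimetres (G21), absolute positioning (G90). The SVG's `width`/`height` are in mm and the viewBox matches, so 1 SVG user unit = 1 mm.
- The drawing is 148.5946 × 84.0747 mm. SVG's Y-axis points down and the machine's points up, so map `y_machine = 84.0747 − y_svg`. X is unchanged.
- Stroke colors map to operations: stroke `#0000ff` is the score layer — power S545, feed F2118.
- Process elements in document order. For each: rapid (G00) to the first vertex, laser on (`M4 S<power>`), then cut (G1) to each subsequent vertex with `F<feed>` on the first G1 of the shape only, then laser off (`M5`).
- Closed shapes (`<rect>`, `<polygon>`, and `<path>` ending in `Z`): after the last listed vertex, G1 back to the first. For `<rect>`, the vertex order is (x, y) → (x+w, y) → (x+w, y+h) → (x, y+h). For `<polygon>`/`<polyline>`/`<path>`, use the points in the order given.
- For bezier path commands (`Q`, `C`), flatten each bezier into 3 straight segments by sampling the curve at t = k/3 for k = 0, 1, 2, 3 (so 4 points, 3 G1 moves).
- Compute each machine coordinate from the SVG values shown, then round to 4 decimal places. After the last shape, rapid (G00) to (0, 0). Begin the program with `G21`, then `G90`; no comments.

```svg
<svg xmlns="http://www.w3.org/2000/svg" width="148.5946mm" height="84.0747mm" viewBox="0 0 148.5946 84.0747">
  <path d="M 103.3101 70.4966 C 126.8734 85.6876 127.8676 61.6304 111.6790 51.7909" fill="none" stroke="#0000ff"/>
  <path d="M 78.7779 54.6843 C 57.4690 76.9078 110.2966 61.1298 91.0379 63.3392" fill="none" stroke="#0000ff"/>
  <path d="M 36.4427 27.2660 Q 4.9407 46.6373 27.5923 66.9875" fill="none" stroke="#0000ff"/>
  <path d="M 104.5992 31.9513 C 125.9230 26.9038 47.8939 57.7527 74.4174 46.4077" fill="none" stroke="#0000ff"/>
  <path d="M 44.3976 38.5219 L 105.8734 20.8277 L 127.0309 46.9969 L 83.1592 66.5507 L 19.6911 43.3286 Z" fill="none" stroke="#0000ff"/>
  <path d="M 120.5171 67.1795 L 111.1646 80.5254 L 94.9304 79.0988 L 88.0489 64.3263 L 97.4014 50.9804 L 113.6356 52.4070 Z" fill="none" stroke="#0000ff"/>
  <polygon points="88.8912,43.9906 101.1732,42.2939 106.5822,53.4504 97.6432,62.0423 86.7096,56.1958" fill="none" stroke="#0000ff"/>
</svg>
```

viewBox `0 0 148.5946 84.0747` with mm width/height → 1 unit = 1 mm. Flip: y_m = 84.0747 − y_svg.

**Shape 1** — `<path>` cubic bezier, stroke `#0000ff` → score (S545, F2118). Control points (SVG): P0=(103.3101,70.4966), P1=(126.8734,85.6876), P2=(127.8676,61.6304), P3=(111.6790,51.7909); sampled at t=k/3. Machine vertices: (103.3101,13.5781) → (119.5499,9.4896) → (121.9405,19.6853) → (111.6790,32.2838). Open path.

**Shape 2** — `<path>` cubic bezier, stroke `#0000ff` → score (S545, F2118). Control points (SVG): P0=(78.7779,54.6843), P1=(57.4690,76.9078), P2=(110.2966,61.1298), P3=(91.0379,63.3392); sampled at t=k/3. Machine vertices: (78.7779,29.3904) → (76.7655,17.7604) → (91.6835,19.0228) → (91.0379,20.7355). Open path.

**Shape 3** — `<path>` quadratic bezier, stroke `#0000ff` → score (S545, F2118). Control points (SVG): P0=(36.4427,27.2660), P1=(4.9407,46.6373), P2=(27.5923,66.9875); sampled at t=k/3. Machine vertices: (36.4427,56.8087) → (21.4584,43.7857) → (18.5083,30.5452) → (27.5923,17.0872). Open path.

**Shape 4** — `<path>` cubic bezier, stroke `#0000ff` → score (S545, F2118). Control points (SVG): P0=(104.5992,31.9513), P1=(125.9230,26.9038), P2=(47.8939,57.7527), P3=(74.4174,46.4077); sampled at t=k/3. Machine vertices: (104.5992,52.1234) → (100.3574,48.0977) → (75.1927,37.4944) → (74.4174,37.6670). Open path.

**Shape 5** — `<path>` closed polygon, stroke `#0000ff` → score (S545, F2118). Machine vertices: (44.3976,45.5528) → (105.8734,63.2470) → (127.0309,37.0778) → (83.1592,17.5240) → (19.6911,40.7461) → (44.3976,45.5528). Closed: final G1 returns to the first vertex.

**Shape 6** — `<path>` regular polygon, stroke `#0000ff` → score (S545, F2118). Machine vertices: (120.5171,16.8952) → (111.1646,3.5493) → (94.9304,4.9759) → (88.0489,19.7484) → (97.4014,33.0943) → (113.6356,31.6677) → (120.5171,16.8952). Closed: final G1 returns to the first vertex.

**Shape 7** — `<polygon>` regular polygon, stroke `#0000ff` → score (S545, F2118). Machine vertices: (88.8912,40.0841) → (101.1732,41.7808) → (106.5822,30.6243) → (97.6432,22.0324) → (86.7096,27.8789) → (88.8912,40.0841). Closed: final G1 returns to the first vertex.

G21
G90
G00 X103.3101 Y13.5781
M4 S545
G1 X119.5499 Y9.4896 F2118
G1 X121.9405 Y19.6853
G1 X111.6790 Y32.2838
M5
G00 X78.7779 Y29.3904
M4 S545
G1 X76.7655 Y17.7604 F2118
G1 X91.6835 Y19.0228
G1 X91.0379 Y20.7355
M5
G00 X36.4427 Y56.8087
M4 S545
G1 X21.4584 Y43.7857 F2118
G1 X18.5083 Y30.5452
G1 X27.5923 Y17.0872
M5
G00 X104.5992 Y52.1234
M4 S545
G1 X100.3574 Y48.0977 F2118
G1 X75.1927 Y37.4944
G1 X74.4174 Y37.6670
M5
G00 X44.3976 Y45.5528
M4 S545
G1 X105.8734 Y63.2470 F2118
G1 X127.0309 Y37.0778
G1 X83.1592 Y17.5240
G1 X19.6911 Y40.7461
G1 X44.3976 Y45.5528
M5
G00 X120.5171 Y16.8952
M4 S545
G1 X111.1646 Y3.5493 F2118
G1 X94.9304 Y4.9759
G1 X88.0489 Y19.7484
G1 X97.4014 Y33.0943
G1 X113.6356 Y31.6677
G1 X120.5171 Y16.8952
M5
G00 X88.8912 Y40.0841
M4 S545
G1 X101.1732 Y41.7808 F2118
G1 X106.5822 Y30.6243
G1 X97.6432 Y22.0324
G1 X86.7096 Y27.8789
G1 X88.8912 Y40.0841
M5
G00 X0.0000 Y0.0000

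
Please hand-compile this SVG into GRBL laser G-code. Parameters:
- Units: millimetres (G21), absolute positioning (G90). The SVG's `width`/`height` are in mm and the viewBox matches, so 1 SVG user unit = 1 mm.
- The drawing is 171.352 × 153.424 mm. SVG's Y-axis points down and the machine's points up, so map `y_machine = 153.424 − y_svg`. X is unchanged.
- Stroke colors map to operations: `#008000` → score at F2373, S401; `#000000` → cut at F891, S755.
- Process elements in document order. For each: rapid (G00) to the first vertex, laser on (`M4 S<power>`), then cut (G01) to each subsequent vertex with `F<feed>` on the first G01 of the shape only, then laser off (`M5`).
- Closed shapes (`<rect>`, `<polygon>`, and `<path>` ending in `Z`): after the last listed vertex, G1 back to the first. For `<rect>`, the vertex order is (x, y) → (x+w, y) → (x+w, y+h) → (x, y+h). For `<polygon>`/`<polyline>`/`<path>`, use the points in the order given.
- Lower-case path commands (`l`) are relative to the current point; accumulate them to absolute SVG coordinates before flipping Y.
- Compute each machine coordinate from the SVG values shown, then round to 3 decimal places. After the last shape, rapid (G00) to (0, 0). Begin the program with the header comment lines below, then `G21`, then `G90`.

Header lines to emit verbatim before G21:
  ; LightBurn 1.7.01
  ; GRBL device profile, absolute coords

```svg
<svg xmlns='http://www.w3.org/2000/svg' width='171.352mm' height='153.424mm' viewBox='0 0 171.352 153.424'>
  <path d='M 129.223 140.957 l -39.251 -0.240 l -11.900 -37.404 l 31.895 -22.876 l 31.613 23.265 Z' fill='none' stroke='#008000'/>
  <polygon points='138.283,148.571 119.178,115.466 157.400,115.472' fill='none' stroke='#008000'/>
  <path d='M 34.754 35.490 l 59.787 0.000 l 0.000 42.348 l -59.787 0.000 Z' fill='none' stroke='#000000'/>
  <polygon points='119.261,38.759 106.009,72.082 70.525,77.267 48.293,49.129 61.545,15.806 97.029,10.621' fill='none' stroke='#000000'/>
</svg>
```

; LightBurn 1.7.01
; GRBL device profile, absolute coords
G21
G90
G00 X129.223 Y12.467
M4 S401
G01 X89.972 Y12.707 F2373
G01 X78.072 Y50.111
G01 X109.967 Y72.987
G01 X141.580 Y49.722
G01 X129.223 Y12.467
M5
G00 X138.283 Y4.853
M4 S401
G01 X119.178 Y37.958 F2373
G01 X157.400 Y37.952
G01 X138.283 Y4.853
M5
G00 X34.754 Y117.934
M4 S755
G01 X94.541 Y117.934 F891
G01 X94.541 Y75.586
G01 X34.754 Y75.586
G01 X34.754 Y117.934
M5
G00 X119.261 Y114.665
M4 S755
G01 X106.009 Y81.342 F891
G01 X70.525 Y76.157
G01 X48.293 Y104.295
G01 X61.545 Y137.618
G01 X97.029 Y142.803
G01 X119.261 Y114.665
M5
G00 X0.000 Y0.000

viewBox `0 0 171.352 153.424` with mm width/height → 1 unit = 1 mm. Flip: y_m = 153.424 − y_svg.

**Shape 1** — `<path>` regular polygon, stroke `#008000` → score (S401, F2373). Machine vertices: (129.223,12.467) → (89.972,12.707) → (78.072,50.111) → (109.967,72.987) → (141.580,49.722) → (129.223,12.467). Closed: final G1 returns to the first vertex.

**Shape 2** — `<polygon>` regular polygon, stroke `#008000` → score (S401, F2373). Machine vertices: (138.283,4.853) → (119.178,37.958) → (157.400,37.952) → (138.283,4.853). Closed: final G1 returns to the first vertex.

**Shape 3** — `<path>` rectangle, stroke `#000000` → cut (S755, F891). Machine vertices: (34.754,117.934) → (94.541,117.934) → (94.541,75.586) → (34.754,75.586) → (34.754,117.934). Closed: final G1 returns to the first vertex.

**Shape 4** — `<polygon>` regular polygon, stroke `#000000` → cut (S755, F891). Machine vertices: (119.261,114.665) → (106.009,81.342) → (70.525,76.157) → (48.293,104.295) → (61.545,137.618) → (97.029,142.803) → (119.261,114.665). Closed: final G1 returns to the first vertex.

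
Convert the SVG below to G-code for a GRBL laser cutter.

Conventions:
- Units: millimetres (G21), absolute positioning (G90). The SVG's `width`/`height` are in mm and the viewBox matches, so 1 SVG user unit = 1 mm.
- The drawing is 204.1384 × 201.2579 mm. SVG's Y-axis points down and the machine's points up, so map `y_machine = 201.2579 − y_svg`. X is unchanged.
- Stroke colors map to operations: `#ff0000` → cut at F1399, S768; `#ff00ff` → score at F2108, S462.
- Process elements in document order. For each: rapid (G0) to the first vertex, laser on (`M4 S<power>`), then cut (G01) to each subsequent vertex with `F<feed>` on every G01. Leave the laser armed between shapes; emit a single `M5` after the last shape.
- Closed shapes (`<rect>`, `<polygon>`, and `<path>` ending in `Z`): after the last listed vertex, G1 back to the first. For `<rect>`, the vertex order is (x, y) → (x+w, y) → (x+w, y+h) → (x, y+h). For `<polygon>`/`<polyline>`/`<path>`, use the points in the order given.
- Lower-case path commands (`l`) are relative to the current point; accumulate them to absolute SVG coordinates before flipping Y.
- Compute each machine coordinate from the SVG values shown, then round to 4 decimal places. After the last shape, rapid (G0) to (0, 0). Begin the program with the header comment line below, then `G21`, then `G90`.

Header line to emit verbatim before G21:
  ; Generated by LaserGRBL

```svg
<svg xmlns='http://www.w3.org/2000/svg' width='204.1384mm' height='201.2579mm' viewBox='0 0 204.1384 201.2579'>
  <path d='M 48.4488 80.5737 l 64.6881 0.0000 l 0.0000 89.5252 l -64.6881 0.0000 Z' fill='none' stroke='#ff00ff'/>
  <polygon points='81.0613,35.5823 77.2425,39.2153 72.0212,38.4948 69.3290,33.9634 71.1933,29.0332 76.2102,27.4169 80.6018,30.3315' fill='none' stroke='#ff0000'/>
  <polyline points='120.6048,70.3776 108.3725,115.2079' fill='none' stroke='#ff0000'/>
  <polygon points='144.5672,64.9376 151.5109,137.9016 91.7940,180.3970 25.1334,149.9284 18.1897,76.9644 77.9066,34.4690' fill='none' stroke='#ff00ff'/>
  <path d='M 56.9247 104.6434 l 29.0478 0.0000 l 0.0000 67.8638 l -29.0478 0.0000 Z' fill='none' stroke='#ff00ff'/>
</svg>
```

Since the viewBox matches the mm dimensions, user units are millimetres directly. The only transform is the Y-flip y_m = 201.2579 − y_svg.

Shape 1 is a rectangle drawn with `<path>`. Its stroke #ff00ff means score at S462, F2108. After flipping Y the toolpath is (48.4488,120.6842) → (113.1369,120.6842) → (113.1369,31.1590) → (48.4488,31.1590) → (48.4488,120.6842), returning to the start.

Shape 2 is a regular polygon drawn with `<polygon>`. Its stroke #ff0000 means cut at S768, F1399. After flipping Y the toolpath is (81.0613,165.6756) → (77.2425,162.0426) → (72.0212,162.7631) → (69.3290,167.2945) → (71.1933,172.2247) → (76.2102,173.8410) → (80.6018,170.9264) → (81.0613,165.6756), returning to the start.

Shape 3 is a line segment drawn with `<polyline>`. Its stroke #ff0000 means cut at S768, F1399. After flipping Y the toolpath is (120.6048,130.8803) → (108.3725,86.0500).

Shape 4 is a regular polygon drawn with `<polygon>`. Its stroke #ff00ff means score at S462, F2108. After flipping Y the toolpath is (144.5672,136.3203) → (151.5109,63.3563) → (91.7940,20.8609) → (25.1334,51.3295) → (18.1897,124.2935) → (77.9066,166.7889) → (144.5672,136.3203), returning to the start.

Shape 5 is a rectangle drawn with `<path>`. Its stroke #ff00ff means score at S462, F2108. After flipping Y the toolpath is (56.9247,96.6145) → (85.9725,96.6145) → (85.9725,28.7507) → (56.9247,28.7507) → (56.9247,96.6145), returning to the start.

; Generated by LaserGRBL
G21
G90
G0 X48.4488 Y120.6842
M4 S462
G01 X113.1369 Y120.6842 F2108
G01 X113.1369 Y31.1590 F2108
G01 X48.4488 Y31.1590 F2108
G01 X48.4488 Y120.6842 F2108
G0 X81.0613 Y165.6756
M4 S768
G01 X77.2425 Y162.0426 F1399
G01 X72.0212 Y162.7631 F1399
G01 X69.3290 Y167.2945 F1399
G01 X71.1933 Y172.2247 F1399
G01 X76.2102 Y173.8410 F1399
G01 X80.6018 Y170.9264 F1399
G01 X81.0613 Y165.6756 F1399
G0 X120.6048 Y130.8803
M4 S768
G01 X108.3725 Y86.0500 F1399
G0 X144.5672 Y136.3203
M4 S462
G01 X151.5109 Y63.3563 F2108
G01 X91.7940 Y20.8609 F2108
G01 X25.1334 Y51.3295 F2108
G01 X18.1897 Y124.2935 F2108
G01 X77.9066 Y166.7889 F2108
G01 X144.5672 Y136.3203 F2108
G0 X56.9247 Y96.6145
M4 S462
G01 X85.9725 Y96.6145 F2108
G01 X85.9725 Y28.7507 F2108
G01 X56.9247 Y28.7507 F2108
G01 X56.9247 Y96.6145 F2108
M5
G0 X0.0000 Y0.0000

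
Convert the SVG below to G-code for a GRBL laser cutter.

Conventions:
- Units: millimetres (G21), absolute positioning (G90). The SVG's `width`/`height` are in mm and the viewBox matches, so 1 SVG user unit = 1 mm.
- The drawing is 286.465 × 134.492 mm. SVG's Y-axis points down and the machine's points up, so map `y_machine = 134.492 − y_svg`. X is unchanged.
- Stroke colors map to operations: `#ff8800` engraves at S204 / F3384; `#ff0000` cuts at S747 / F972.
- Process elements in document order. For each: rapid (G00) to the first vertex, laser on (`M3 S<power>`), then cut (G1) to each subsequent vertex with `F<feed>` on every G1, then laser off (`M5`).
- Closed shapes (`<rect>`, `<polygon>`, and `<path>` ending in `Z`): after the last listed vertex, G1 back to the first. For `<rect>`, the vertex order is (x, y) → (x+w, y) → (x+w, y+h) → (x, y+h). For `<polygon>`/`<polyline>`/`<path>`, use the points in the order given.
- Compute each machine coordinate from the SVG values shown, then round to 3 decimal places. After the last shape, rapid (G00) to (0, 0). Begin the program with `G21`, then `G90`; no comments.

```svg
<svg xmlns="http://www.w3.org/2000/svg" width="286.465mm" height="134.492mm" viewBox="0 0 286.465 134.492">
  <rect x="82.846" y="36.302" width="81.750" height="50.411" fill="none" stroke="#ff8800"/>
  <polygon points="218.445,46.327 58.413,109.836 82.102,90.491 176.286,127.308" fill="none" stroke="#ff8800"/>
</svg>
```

G21
G90
G00 X82.846 Y98.190
M3 S204
G1 X164.596 Y98.190 F3384
G1 X164.596 Y47.779 F3384
G1 X82.846 Y47.779 F3384
G1 X82.846 Y98.190 F3384
M5
G00 X218.445 Y88.165
M3 S204
G1 X58.413 Y24.656 F3384
G1 X82.102 Y44.001 F3384
G1 X176.286 Y7.184 F3384
G1 X218.445 Y88.165 F3384
M5
G00 X0.000 Y0.000

Since the viewBox matches the mm dimensions, user units are millimetres directly. The only transform is the Y-flip y_m = 134.492 − y_svg.

Shape 1 is a rectangle drawn with `<rect>`. Its stroke #ff8800 means engrave at S204, F3384. After flipping Y the toolpath is (82.846,98.190) → (164.596,98.190) → (164.596,47.779) → (82.846,47.779) → (82.846,98.190), returning to the start.

Shape 2 is a closed polygon drawn with `<polygon>`. Its stroke #ff8800 means engrave at S204, F3384. After flipping Y the toolpath is (218.445,88.165) → (58.413,24.656) → (82.102,44.001) → (176.286,7.184) → (218.445,88.165), returning to the start.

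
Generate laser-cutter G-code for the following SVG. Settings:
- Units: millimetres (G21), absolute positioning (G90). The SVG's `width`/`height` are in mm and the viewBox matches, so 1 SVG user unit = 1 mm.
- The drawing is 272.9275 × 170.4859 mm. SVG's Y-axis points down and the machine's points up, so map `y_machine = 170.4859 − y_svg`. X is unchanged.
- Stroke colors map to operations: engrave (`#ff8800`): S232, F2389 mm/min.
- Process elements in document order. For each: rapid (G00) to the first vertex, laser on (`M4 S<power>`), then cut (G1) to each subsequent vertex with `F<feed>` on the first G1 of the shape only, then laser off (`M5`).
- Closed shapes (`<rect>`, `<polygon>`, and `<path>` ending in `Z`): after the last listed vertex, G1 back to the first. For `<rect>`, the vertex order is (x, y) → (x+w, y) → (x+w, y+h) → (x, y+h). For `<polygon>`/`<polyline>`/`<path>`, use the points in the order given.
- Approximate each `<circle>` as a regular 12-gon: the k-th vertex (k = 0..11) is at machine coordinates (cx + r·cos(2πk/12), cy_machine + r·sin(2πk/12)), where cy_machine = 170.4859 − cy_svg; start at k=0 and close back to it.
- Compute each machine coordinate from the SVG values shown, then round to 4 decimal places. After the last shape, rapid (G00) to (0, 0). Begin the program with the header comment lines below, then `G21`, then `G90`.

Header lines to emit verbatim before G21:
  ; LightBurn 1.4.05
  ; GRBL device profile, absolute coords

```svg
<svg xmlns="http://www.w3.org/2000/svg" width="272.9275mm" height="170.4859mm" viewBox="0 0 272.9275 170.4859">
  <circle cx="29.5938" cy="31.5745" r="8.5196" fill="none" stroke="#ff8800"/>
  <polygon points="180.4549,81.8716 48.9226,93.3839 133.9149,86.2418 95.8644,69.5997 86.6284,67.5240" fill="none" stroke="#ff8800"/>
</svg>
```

; LightBurn 1.4.05
; GRBL device profile, absolute coords
G21
G90
G00 X38.1134 Y138.9114
M4 S232
G1 X36.9720 Y143.1712 F2389
G1 X33.8536 Y146.2896
G1 X29.5938 Y147.4310
G1 X25.3340 Y146.2896
G1 X22.2156 Y143.1712
G1 X21.0742 Y138.9114
G1 X22.2156 Y134.6516
G1 X25.3340 Y131.5332
G1 X29.5938 Y130.3918
G1 X33.8536 Y131.5332
G1 X36.9720 Y134.6516
G1 X38.1134 Y138.9114
M5
G00 X180.4549 Y88.6143
M4 S232
G1 X48.9226 Y77.1020 F2389
G1 X133.9149 Y84.2441
G1 X95.8644 Y100.8862
G1 X86.6284 Y102.9619
G1 X180.4549 Y88.6143
M5
G00 X0.0000 Y0.0000

Since the viewBox matches the mm dimensions, user units are millimetres directly. The only transform is the Y-flip y_m = 170.4859 − y_svg.

Shape 1 is a circle drawn with `<circle>`. Its stroke #ff8800 means engrave at S232, F2389. After flipping Y the toolpath is (38.1134,138.9114) → (36.9720,143.1712) → (33.8536,146.2896) → (29.5938,147.4310) → (25.3340,146.2896) → (22.2156,143.1712) → (21.0742,138.9114) → (22.2156,134.6516) → (25.3340,131.5332) → (29.5938,130.3918) → (33.8536,131.5332) → (36.9720,134.6516) → (38.1134,138.9114), returning to the start.

Shape 2 is a closed polygon drawn with `<polygon>`. Its stroke #ff8800 means engrave at S232, F2389. After flipping Y the toolpath is (180.4549,88.6143) → (48.9226,77.1020) → (133.9149,84.2441) → (95.8644,100.8862) → (86.6284,102.9619) → (180.4549,88.6143), returning to the start.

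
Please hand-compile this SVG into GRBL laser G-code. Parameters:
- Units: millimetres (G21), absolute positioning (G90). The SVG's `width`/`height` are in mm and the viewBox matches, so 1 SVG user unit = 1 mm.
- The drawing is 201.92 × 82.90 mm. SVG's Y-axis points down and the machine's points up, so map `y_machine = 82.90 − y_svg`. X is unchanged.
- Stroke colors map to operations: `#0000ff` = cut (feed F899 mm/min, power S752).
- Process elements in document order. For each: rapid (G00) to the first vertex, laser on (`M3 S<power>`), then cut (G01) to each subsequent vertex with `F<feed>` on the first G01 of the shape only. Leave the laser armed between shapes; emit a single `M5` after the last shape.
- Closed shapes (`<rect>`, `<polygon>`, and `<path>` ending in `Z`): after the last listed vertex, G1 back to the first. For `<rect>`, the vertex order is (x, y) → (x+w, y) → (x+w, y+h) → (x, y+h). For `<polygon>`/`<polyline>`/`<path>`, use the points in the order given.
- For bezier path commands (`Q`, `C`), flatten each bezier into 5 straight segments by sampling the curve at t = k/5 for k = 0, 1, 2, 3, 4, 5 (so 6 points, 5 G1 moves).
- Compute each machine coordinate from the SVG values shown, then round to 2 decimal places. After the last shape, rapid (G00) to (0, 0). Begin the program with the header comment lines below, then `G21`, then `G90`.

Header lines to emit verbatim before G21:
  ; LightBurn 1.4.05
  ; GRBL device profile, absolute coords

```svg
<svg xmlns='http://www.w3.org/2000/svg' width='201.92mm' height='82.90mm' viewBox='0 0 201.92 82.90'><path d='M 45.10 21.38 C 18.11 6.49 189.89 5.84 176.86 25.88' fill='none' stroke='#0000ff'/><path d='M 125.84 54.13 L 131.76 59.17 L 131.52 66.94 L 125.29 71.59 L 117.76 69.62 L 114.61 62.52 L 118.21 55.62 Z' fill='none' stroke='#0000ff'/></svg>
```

1 u = 1 mm; y_m = 82.90 − y.

[1] `<path>` cubic bezier, #0000ff→cut S752 F899: (45.10,61.52) → (49.69,68.69) → (83.57,72.14) → (128.34,71.55) → (165.57,66.61) → (176.86,57.02)

[2] `<path>` regular polygon, #0000ff→cut S752 F899: (125.84,28.77) → (131.76,23.73) → (131.52,15.96) → (125.29,11.31) → (117.76,13.28) → (114.61,20.38) → (118.21,27.28) → (125.84,28.77) (closed)

; LightBurn 1.4.05
; GRBL device profile, absolute coords
G21
G90
G00 X45.10 Y61.52
M3 S752
G01 X49.69 Y68.69 F899
G01 X83.57 Y72.14
G01 X128.34 Y71.55
G01 X165.57 Y66.61
G01 X176.86 Y57.02
G00 X125.84 Y28.77
M3 S752
G01 X131.76 Y23.73 F899
G01 X131.52 Y15.96
G01 X125.29 Y11.31
G01 X117.76 Y13.28
G01 X114.61 Y20.38
G01 X118.21 Y27.28
G01 X125.84 Y28.77
M5
G00 X0.00 Y0.00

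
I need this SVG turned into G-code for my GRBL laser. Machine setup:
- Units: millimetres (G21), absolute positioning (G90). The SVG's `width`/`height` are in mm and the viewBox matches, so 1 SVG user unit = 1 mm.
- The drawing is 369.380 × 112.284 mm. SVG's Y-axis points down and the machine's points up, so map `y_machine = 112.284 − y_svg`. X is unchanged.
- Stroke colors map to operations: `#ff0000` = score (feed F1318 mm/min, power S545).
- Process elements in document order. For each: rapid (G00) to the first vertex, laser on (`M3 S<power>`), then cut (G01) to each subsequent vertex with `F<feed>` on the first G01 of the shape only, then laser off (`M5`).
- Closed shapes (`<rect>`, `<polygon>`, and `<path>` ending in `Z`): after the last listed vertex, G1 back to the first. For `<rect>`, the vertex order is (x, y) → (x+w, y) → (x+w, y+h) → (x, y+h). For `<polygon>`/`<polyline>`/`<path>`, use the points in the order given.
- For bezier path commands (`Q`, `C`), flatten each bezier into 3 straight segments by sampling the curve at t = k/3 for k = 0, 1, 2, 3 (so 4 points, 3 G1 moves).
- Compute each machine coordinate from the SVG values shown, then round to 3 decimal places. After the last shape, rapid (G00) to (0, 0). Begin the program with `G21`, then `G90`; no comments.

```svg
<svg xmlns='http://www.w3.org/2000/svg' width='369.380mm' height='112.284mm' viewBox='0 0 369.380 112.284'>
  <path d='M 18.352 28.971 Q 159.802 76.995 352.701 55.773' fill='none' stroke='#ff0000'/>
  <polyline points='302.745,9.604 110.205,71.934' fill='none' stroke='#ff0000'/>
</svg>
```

1 u = 1 mm; y_m = 112.284 − y.

[1] `<path>` quadratic bezier, #ff0000→score S545 F1318: (18.352,83.313) → (118.369,58.991) → (229.818,50.057) → (352.701,56.511)

[2] `<polyline>` line segment, #ff0000→score S545 F1318: (302.745,102.680) → (110.205,40.350)

G21
G90
G00 X18.352 Y83.313
M3 S545
G01 X118.369 Y58.991 F1318
G01 X229.818 Y50.057
G01 X352.701 Y56.511
M5
G00 X302.745 Y102.680
M3 S545
G01 X110.205 Y40.350 F1318
M5
G00 X0.000 Y0.000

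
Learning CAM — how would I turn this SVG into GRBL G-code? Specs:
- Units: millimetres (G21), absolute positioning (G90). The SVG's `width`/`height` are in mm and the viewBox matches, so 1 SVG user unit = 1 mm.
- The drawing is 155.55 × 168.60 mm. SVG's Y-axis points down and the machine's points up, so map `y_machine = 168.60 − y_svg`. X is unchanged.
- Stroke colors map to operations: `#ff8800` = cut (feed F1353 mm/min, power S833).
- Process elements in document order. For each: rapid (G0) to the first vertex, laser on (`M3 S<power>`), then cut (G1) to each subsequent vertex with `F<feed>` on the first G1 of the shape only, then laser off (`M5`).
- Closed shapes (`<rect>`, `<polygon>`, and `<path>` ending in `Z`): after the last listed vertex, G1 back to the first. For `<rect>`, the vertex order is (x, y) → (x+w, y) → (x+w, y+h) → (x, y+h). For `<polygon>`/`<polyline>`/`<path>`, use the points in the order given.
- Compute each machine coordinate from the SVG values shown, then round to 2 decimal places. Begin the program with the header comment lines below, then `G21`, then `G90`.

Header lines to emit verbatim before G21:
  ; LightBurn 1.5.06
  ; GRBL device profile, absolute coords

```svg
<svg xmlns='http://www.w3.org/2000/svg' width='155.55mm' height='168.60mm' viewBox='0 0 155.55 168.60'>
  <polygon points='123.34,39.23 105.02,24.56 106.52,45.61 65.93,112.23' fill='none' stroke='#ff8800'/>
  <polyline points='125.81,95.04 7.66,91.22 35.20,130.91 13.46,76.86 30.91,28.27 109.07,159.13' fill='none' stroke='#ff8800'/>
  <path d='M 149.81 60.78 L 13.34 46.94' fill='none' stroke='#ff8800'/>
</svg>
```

; LightBurn 1.5.06
; GRBL device profile, absolute coords
G21
G90
G0 X123.34 Y129.37
M3 S833
G1 X105.02 Y144.04 F1353
G1 X106.52 Y122.99
G1 X65.93 Y56.37
G1 X123.34 Y129.37
M5
G0 X125.81 Y73.56
M3 S833
G1 X7.66 Y77.38 F1353
G1 X35.20 Y37.69
G1 X13.46 Y91.74
G1 X30.91 Y140.33
G1 X109.07 Y9.47
M5
G0 X149.81 Y107.82
M3 S833
G1 X13.34 Y121.66 F1353
M5

Since the viewBox matches the mm dimensions, user units are millimetres directly. The only transform is the Y-flip y_m = 168.60 − y_svg.

Shape 1 is a closed polygon drawn with `<polygon>`. Its stroke #ff8800 means cut at S833, F1353. After flipping Y the toolpath is (123.34,129.37) → (105.02,144.04) → (106.52,122.99) → (65.93,56.37) → (123.34,129.37), returning to the start.

Shape 2 is a open polyline drawn with `<polyline>`. Its stroke #ff8800 means cut at S833, F1353. After flipping Y the toolpath is (125.81,73.56) → (7.66,77.38) → (35.20,37.69) → (13.46,91.74) → (30.91,140.33) → (109.07,9.47).

Shape 3 is a line segment drawn with `<path>`. Its stroke #ff8800 means cut at S833, F1353. After flipping Y the toolpath is (149.81,107.82) → (13.34,121.66).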